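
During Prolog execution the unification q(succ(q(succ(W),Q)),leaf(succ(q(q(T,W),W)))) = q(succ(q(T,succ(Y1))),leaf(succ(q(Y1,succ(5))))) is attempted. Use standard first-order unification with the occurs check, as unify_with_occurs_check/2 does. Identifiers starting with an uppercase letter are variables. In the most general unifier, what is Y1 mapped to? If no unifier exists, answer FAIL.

Decompose q/2: succ(q(succ(W),Q)) = succ(q(T,succ(Y1))),  leaf(succ(q(q(T,W),W))) = leaf(succ(q(Y1,succ(5)))).
Decompose succ/1: q(succ(W),Q) = q(T,succ(Y1)).
Decompose q/2: succ(W) = T,  Q = succ(Y1).
Bind T := succ(W); substituting into the one remaining equation that mentions T gives: leaf(succ(q(q(succ(W),W),W))) = leaf(succ(q(Y1,succ(5)))).
Bind Q := succ(Y1); no other remaining equation mentions Q.
Decompose leaf/1: succ(q(q(succ(W),W),W)) = succ(q(Y1,succ(5))).
Decompose succ/1: q(q(succ(W),W),W) = q(Y1,succ(5)).
Decompose q/2: q(succ(W),W) = Y1,  W = succ(5).
Bind Y1 := q(succ(W),W); no other remaining equation mentions Y1. Substituting into the earlier binding gives Q := succ(q(succ(W),W)).
Bind W := succ(5). Substituting into the earlier bindings gives T := succ(succ(5)), Q := succ(q(succ(succ(5)),succ(5))), Y1 := q(succ(succ(5)),succ(5)).
MGU = { T -> succ(succ(5)), Q -> succ(q(succ(succ(5)),succ(5))), Y1 -> q(succ(succ(5)),succ(5)), W -> succ(5) }, so Y1 -> q(succ(succ(5)),succ(5)).

q(succ(succ(5)),succ(5))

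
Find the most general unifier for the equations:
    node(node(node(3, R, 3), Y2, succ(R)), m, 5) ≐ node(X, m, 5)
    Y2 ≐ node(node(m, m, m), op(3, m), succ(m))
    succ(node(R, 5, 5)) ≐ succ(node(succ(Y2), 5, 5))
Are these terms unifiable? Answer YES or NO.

Decompose node/3: node(node(3, R, 3), Y2, succ(R)) ≐ X,  m ≐ m,  5 ≐ 5.
Bind X := node(node(3, R, 3), Y2, succ(R)); no other remaining equation mentions X.
Delete trivial equation m ≐ m.
Delete trivial equation 5 ≐ 5.
Bind Y2 := node(node(m, m, m), op(3, m), succ(m)); substituting into the remaining equation gives: succ(node(R, 5, 5)) ≐ succ(node(succ(node(node(m, m, m), op(3, m), succ(m))), 5, 5)). Substituting into the earlier binding gives X := node(node(3, R, 3), node(node(m, m, m), op(3, m), succ(m)), succ(R)).
Decompose succ/1: node(R, 5, 5) ≐ node(succ(node(node(m, m, m), op(3, m), succ(m))), 5, 5).
Decompose node/3: R ≐ succ(node(node(m, m, m), op(3, m), succ(m))),  5 ≐ 5,  5 ≐ 5.
Bind R := succ(node(node(m, m, m), op(3, m), succ(m))); no other remaining equation mentions R. Substituting into the earlier binding gives X := node(node(3, succ(node(node(m, m, m), op(3, m), succ(m))), 3), node(node(m, m, m), op(3, m), succ(m)), succ(succ(node(node(m, m, m), op(3, m), succ(m))))).
Delete trivial equation 5 ≐ 5.
Delete trivial equation 5 ≐ 5.
No equations remain and no clash or occurs-check failure arose, so a unifier exists.

YES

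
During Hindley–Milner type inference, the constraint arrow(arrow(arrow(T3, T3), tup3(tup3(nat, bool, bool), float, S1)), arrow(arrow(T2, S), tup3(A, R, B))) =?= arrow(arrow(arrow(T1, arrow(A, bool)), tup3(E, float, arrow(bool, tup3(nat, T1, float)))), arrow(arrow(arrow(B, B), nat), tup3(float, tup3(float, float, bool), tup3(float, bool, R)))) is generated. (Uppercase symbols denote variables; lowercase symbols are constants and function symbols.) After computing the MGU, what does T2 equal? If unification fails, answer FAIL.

arrow(tup3(float, bool, tup3(float, float, bool)), tup3(float, bool, tup3(float, float, bool)))

Decompose arrow/2: arrow(arrow(T3, T3), tup3(tup3(nat, bool, bool), float, S1)) =?= arrow(arrow(T1, arrow(A, bool)), tup3(E, float, arrow(bool, tup3(nat, T1, float)))),  arrow(arrow(T2, S), tup3(A, R, B)) =?= arrow(arrow(arrow(B, B), nat), tup3(float, tup3(float, float, bool), tup3(float, bool, R))).
Decompose arrow/2: arrow(T3, T3) =?= arrow(T1, arrow(A, bool)),  tup3(tup3(nat, bool, bool), float, S1) =?= tup3(E, float, arrow(bool, tup3(nat, T1, float))).
Decompose arrow/2: T3 =?= T1,  T3 =?= arrow(A, bool).
Bind T3 := T1; substituting into the one remaining equation that mentions T3 gives: T1 =?= arrow(A, bool).
Bind T1 := arrow(A, bool); substituting into the one remaining equation that mentions T1 gives: tup3(tup3(nat, bool, bool), float, S1) =?= tup3(E, float, arrow(bool, tup3(nat, arrow(A, bool), float))). Substituting into the earlier binding gives T3 := arrow(A, bool).
Decompose tup3/3: tup3(nat, bool, bool) =?= E,  float =?= float,  S1 =?= arrow(bool, tup3(nat, arrow(A, bool), float)).
Bind E := tup3(nat, bool, bool); no other remaining equation mentions E.
Delete trivial equation float =?= float.
Bind S1 := arrow(bool, tup3(nat, arrow(A, bool), float)); no other remaining equation mentions S1.
Decompose arrow/2: arrow(T2, S) =?= arrow(arrow(B, B), nat),  tup3(A, R, B) =?= tup3(float, tup3(float, float, bool), tup3(float, bool, R)).
Decompose arrow/2: T2 =?= arrow(B, B),  S =?= nat.
Bind T2 := arrow(B, B); no other remaining equation mentions T2.
Bind S := nat; no other remaining equation mentions S.
Decompose tup3/3: A =?= float,  R =?= tup3(float, float, bool),  B =?= tup3(float, bool, R).
Bind A := float; no other remaining equation mentions A. Substituting into the earlier bindings gives T3 := arrow(float, bool), T1 := arrow(float, bool), S1 := arrow(bool, tup3(nat, arrow(float, bool), float)).
Bind R := tup3(float, float, bool); substituting into the remaining equation gives: B =?= tup3(float, bool, tup3(float, float, bool)).
Bind B := tup3(float, bool, tup3(float, float, bool)). Substituting into the earlier binding gives T2 := arrow(tup3(float, bool, tup3(float, float, bool)), tup3(float, bool, tup3(float, float, bool))).
MGU = { T3 ↦ arrow(float, bool), T1 ↦ arrow(float, bool), E ↦ tup3(nat, bool, bool), S1 ↦ arrow(bool, tup3(nat, arrow(float, bool), float)), T2 ↦ arrow(tup3(float, bool, tup3(float, float, bool)), tup3(float, bool, tup3(float, float, bool))), S ↦ nat, A ↦ float, R ↦ tup3(float, float, bool), B ↦ tup3(float, bool, tup3(float, float, bool)) }, so T2 ↦ arrow(tup3(float, bool, tup3(float, float, bool)), tup3(float, bool, tup3(float, float, bool))).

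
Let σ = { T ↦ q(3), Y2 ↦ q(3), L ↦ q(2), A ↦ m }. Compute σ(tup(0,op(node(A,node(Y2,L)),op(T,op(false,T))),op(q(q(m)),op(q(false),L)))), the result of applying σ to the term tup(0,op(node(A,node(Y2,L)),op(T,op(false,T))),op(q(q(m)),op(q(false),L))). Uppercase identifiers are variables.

tup(0,op(node(m,node(q(3),q(2))),op(q(3),op(false,q(3)))),op(q(q(m)),op(q(false),q(2))))

Replace each occurrence of T with q(3).
Replace each occurrence of Y2 with q(3).
Replace each occurrence of L with q(2).
Replace each occurrence of A with m.
Result: tup(0,op(node(m,node(q(3),q(2))),op(q(3),op(false,q(3)))),op(q(q(m)),op(q(false),q(2)))).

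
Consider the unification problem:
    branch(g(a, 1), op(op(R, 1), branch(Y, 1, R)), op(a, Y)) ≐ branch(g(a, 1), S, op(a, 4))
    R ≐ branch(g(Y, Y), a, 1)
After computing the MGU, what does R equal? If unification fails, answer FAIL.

Decompose branch/3: g(a, 1) ≐ g(a, 1),  op(op(R, 1), branch(Y, 1, R)) ≐ S,  op(a, Y) ≐ op(a, 4).
Delete trivial equation g(a, 1) ≐ g(a, 1).
Bind S := op(op(R, 1), branch(Y, 1, R)); no other remaining equation mentions S.
Decompose op/2: a ≐ a,  Y ≐ 4.
Delete trivial equation a ≐ a.
Bind Y := 4; substituting into the remaining equation gives: R ≐ branch(g(4, 4), a, 1). Substituting into the earlier binding gives S := op(op(R, 1), branch(4, 1, R)).
Bind R := branch(g(4, 4), a, 1). Substituting into the earlier binding gives S := op(op(branch(g(4, 4), a, 1), 1), branch(4, 1, branch(g(4, 4), a, 1))).
MGU = { S -> op(op(branch(g(4, 4), a, 1), 1), branch(4, 1, branch(g(4, 4), a, 1))), Y -> 4, R -> branch(g(4, 4), a, 1) }, so R -> branch(g(4, 4), a, 1).

branch(g(4, 4), a, 1)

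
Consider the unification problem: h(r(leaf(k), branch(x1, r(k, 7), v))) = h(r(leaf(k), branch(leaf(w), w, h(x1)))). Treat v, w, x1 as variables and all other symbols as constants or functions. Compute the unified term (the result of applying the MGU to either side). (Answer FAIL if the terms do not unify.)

h(r(leaf(k), branch(leaf(r(k, 7)), r(k, 7), h(leaf(r(k, 7))))))

Decompose h/1: r(leaf(k), branch(x1, r(k, 7), v)) = r(leaf(k), branch(leaf(w), w, h(x1))).
Decompose r/2: leaf(k) = leaf(k),  branch(x1, r(k, 7), v) = branch(leaf(w), w, h(x1)).
Delete trivial equation leaf(k) = leaf(k).
Decompose branch/3: x1 = leaf(w),  r(k, 7) = w,  v = h(x1).
Bind x1 := leaf(w); substituting into the one remaining equation that mentions x1 gives: v = h(leaf(w)).
Bind w := r(k, 7); substituting into the remaining equation gives: v = h(leaf(r(k, 7))). Substituting into the earlier binding gives x1 := leaf(r(k, 7)).
Bind v := h(leaf(r(k, 7))).
Applying the MGU to either side gives h(r(leaf(k), branch(leaf(r(k, 7)), r(k, 7), h(leaf(r(k, 7)))))).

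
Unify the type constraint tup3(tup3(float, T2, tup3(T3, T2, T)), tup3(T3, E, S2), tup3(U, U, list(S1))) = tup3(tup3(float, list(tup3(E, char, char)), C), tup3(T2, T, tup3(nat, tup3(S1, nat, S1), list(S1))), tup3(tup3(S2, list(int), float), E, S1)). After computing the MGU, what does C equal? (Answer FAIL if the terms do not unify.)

FAIL

Decompose tup3/3: tup3(float, T2, tup3(T3, T2, T)) = tup3(float, list(tup3(E, char, char)), C),  tup3(T3, E, S2) = tup3(T2, T, tup3(nat, tup3(S1, nat, S1), list(S1))),  tup3(U, U, list(S1)) = tup3(tup3(S2, list(int), float), E, S1).
Decompose tup3/3: float = float,  T2 = list(tup3(E, char, char)),  tup3(T3, T2, T) = C.
Delete trivial equation float = float.
Bind T2 := list(tup3(E, char, char)); substituting into the 2 remaining equations that mention T2 gives: tup3(T3, list(tup3(E, char, char)), T) = C,  tup3(T3, E, S2) = tup3(list(tup3(E, char, char)), T, tup3(nat, tup3(S1, nat, S1), list(S1))).
Bind C := tup3(T3, list(tup3(E, char, char)), T); no other remaining equation mentions C.
Decompose tup3/3: T3 = list(tup3(E, char, char)),  E = T,  S2 = tup3(nat, tup3(S1, nat, S1), list(S1)).
Bind T3 := list(tup3(E, char, char)); no other remaining equation mentions T3. Substituting into the earlier binding gives C := tup3(list(tup3(E, char, char)), list(tup3(E, char, char)), T).
Bind E := T; substituting into the one remaining equation that mentions E gives: tup3(U, U, list(S1)) = tup3(tup3(S2, list(int), float), T, S1). Substituting into the earlier bindings gives T2 := list(tup3(T, char, char)), C := tup3(list(tup3(T, char, char)), list(tup3(T, char, char)), T), T3 := list(tup3(T, char, char)).
Bind S2 := tup3(nat, tup3(S1, nat, S1), list(S1)); substituting into the remaining equation gives: tup3(U, U, list(S1)) = tup3(tup3(tup3(nat, tup3(S1, nat, S1), list(S1)), list(int), float), T, S1).
Decompose tup3/3: U = tup3(tup3(nat, tup3(S1, nat, S1), list(S1)), list(int), float),  U = T,  list(S1) = S1.
Bind U := tup3(tup3(nat, tup3(S1, nat, S1), list(S1)), list(int), float); substituting into the one remaining equation that mentions U gives: tup3(tup3(nat, tup3(S1, nat, S1), list(S1)), list(int), float) = T.
Bind T := tup3(tup3(nat, tup3(S1, nat, S1), list(S1)), list(int), float); no other remaining equation mentions T. Substituting into the earlier bindings gives T2 := list(tup3(tup3(tup3(nat, tup3(S1, nat, S1), list(S1)), list(int), float), char, char)), C := tup3(list(tup3(tup3(tup3(nat, tup3(S1, nat, S1), list(S1)), list(int), float), char, char)), list(tup3(tup3(tup3(nat, tup3(S1, nat, S1), list(S1)), list(int), float), char, char)), tup3(tup3(nat, tup3(S1, nat, S1), list(S1)), list(int), float)), T3 := list(tup3(tup3(tup3(nat, tup3(S1, nat, S1), list(S1)), list(int), float), char, char)), E := tup3(tup3(nat, tup3(S1, nat, S1), list(S1)), list(int), float).
Occurs check fails: S1 occurs in list(S1); the equation S1 = list(S1) has no finite solution.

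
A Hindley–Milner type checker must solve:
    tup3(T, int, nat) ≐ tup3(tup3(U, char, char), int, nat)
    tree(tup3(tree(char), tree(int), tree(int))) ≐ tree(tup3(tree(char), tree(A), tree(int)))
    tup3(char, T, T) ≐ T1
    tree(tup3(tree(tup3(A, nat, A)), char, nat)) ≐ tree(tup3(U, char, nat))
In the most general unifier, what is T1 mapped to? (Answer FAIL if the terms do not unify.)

Decompose tup3/3: T ≐ tup3(U, char, char),  int ≐ int,  nat ≐ nat.
Bind T := tup3(U, char, char); substituting into the one remaining equation that mentions T gives: tup3(char, tup3(U, char, char), tup3(U, char, char)) ≐ T1.
Delete trivial equation int ≐ int.
Delete trivial equation nat ≐ nat.
Decompose tree/1: tup3(tree(char), tree(int), tree(int)) ≐ tup3(tree(char), tree(A), tree(int)).
Decompose tup3/3: tree(char) ≐ tree(char),  tree(int) ≐ tree(A),  tree(int) ≐ tree(int).
Delete trivial equation tree(char) ≐ tree(char).
Decompose tree/1: int ≐ A.
Bind A := int; substituting into the one remaining equation that mentions A gives: tree(tup3(tree(tup3(int, nat, int)), char, nat)) ≐ tree(tup3(U, char, nat)).
Delete trivial equation tree(int) ≐ tree(int).
Bind T1 := tup3(char, tup3(U, char, char), tup3(U, char, char)); no other remaining equation mentions T1.
Decompose tree/1: tup3(tree(tup3(int, nat, int)), char, nat) ≐ tup3(U, char, nat).
Decompose tup3/3: tree(tup3(int, nat, int)) ≐ U,  char ≐ char,  nat ≐ nat.
Bind U := tree(tup3(int, nat, int)); no other remaining equation mentions U. Substituting into the earlier bindings gives T := tup3(tree(tup3(int, nat, int)), char, char), T1 := tup3(char, tup3(tree(tup3(int, nat, int)), char, char), tup3(tree(tup3(int, nat, int)), char, char)).
Delete trivial equation char ≐ char.
Delete trivial equation nat ≐ nat.
MGU = { T ↦ tup3(tree(tup3(int, nat, int)), char, char), A ↦ int, T1 ↦ tup3(char, tup3(tree(tup3(int, nat, int)), char, char), tup3(tree(tup3(int, nat, int)), char, char)), U ↦ tree(tup3(int, nat, int)) }, so T1 ↦ tup3(char, tup3(tree(tup3(int, nat, int)), char, char), tup3(tree(tup3(int, nat, int)), char, char)).

tup3(char, tup3(tree(tup3(int, nat, int)), char, char), tup3(tree(tup3(int, nat, int)), char, char))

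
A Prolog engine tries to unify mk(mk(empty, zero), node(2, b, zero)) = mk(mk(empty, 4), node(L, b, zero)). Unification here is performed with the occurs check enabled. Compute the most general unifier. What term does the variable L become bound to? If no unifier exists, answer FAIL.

Decompose mk/2: mk(empty, zero) = mk(empty, 4),  node(2, b, zero) = node(L, b, zero).
Decompose mk/2: empty = empty,  zero = 4.
Delete trivial equation empty = empty.
Clash: constants zero and 4 differ; no unifier exists.

FAIL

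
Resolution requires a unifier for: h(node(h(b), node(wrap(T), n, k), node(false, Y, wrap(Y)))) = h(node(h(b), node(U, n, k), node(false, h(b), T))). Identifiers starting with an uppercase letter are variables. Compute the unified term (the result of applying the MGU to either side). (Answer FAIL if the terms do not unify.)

h(node(h(b), node(wrap(wrap(h(b))), n, k), node(false, h(b), wrap(h(b)))))

Decompose h/1: node(h(b), node(wrap(T), n, k), node(false, Y, wrap(Y))) = node(h(b), node(U, n, k), node(false, h(b), T)).
Decompose node/3: h(b) = h(b),  node(wrap(T), n, k) = node(U, n, k),  node(false, Y, wrap(Y)) = node(false, h(b), T).
Delete trivial equation h(b) = h(b).
Decompose node/3: wrap(T) = U,  n = n,  k = k.
Bind U := wrap(T); no other remaining equation mentions U.
Delete trivial equation n = n.
Delete trivial equation k = k.
Decompose node/3: false = false,  Y = h(b),  wrap(Y) = T.
Delete trivial equation false = false.
Bind Y := h(b); substituting into the remaining equation gives: wrap(h(b)) = T.
Bind T := wrap(h(b)). Substituting into the earlier binding gives U := wrap(wrap(h(b))).
Applying the MGU to either side gives h(node(h(b), node(wrap(wrap(h(b))), n, k), node(false, h(b), wrap(h(b))))).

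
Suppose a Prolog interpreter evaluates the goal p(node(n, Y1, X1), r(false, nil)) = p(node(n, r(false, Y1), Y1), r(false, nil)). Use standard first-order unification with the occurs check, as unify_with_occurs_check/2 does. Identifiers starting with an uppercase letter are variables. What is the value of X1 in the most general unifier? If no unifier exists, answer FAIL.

Decompose p/2: node(n, Y1, X1) = node(n, r(false, Y1), Y1),  r(false, nil) = r(false, nil).
Decompose node/3: n = n,  Y1 = r(false, Y1),  X1 = Y1.
Delete trivial equation n = n.
Occurs check fails: Y1 occurs in r(false, Y1); the equation Y1 = r(false, Y1) has no finite solution.

FAIL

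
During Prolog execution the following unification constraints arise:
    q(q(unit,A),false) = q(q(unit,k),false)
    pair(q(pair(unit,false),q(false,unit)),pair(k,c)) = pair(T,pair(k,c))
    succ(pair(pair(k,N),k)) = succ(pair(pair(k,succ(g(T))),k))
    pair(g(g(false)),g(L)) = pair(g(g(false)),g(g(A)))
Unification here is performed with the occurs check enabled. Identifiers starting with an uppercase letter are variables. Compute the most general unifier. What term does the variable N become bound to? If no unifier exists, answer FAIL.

Decompose q/2: q(unit,A) = q(unit,k),  false = false.
Decompose q/2: unit = unit,  A = k.
Delete trivial equation unit = unit.
Bind A := k; substituting into the one remaining equation that mentions A gives: pair(g(g(false)),g(L)) = pair(g(g(false)),g(g(k))).
Delete trivial equation false = false.
Decompose pair/2: q(pair(unit,false),q(false,unit)) = T,  pair(k,c) = pair(k,c).
Bind T := q(pair(unit,false),q(false,unit)); substituting into the one remaining equation that mentions T gives: succ(pair(pair(k,N),k)) = succ(pair(pair(k,succ(g(q(pair(unit,false),q(false,unit))))),k)).
Delete trivial equation pair(k,c) = pair(k,c).
Decompose succ/1: pair(pair(k,N),k) = pair(pair(k,succ(g(q(pair(unit,false),q(false,unit))))),k).
Decompose pair/2: pair(k,N) = pair(k,succ(g(q(pair(unit,false),q(false,unit))))),  k = k.
Decompose pair/2: k = k,  N = succ(g(q(pair(unit,false),q(false,unit)))).
Delete trivial equation k = k.
Bind N := succ(g(q(pair(unit,false),q(false,unit)))); no other remaining equation mentions N.
Delete trivial equation k = k.
Decompose pair/2: g(g(false)) = g(g(false)),  g(L) = g(g(k)).
Delete trivial equation g(g(false)) = g(g(false)).
Decompose g/1: L = g(k).
Bind L := g(k).
MGU = { A -> k, T -> q(pair(unit,false),q(false,unit)), N -> succ(g(q(pair(unit,false),q(false,unit)))), L -> g(k) }, so N -> succ(g(q(pair(unit,false),q(false,unit)))).

succ(g(q(pair(unit,false),q(false,unit))))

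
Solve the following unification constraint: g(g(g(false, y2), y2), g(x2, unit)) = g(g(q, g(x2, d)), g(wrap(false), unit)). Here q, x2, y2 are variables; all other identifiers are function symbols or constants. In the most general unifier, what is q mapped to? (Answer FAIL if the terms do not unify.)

g(false, g(wrap(false), d))

Decompose g/2: g(g(false, y2), y2) = g(q, g(x2, d)),  g(x2, unit) = g(wrap(false), unit).
Decompose g/2: g(false, y2) = q,  y2 = g(x2, d).
Bind q := g(false, y2); no other remaining equation mentions q.
Bind y2 := g(x2, d); no other remaining equation mentions y2. Substituting into the earlier binding gives q := g(false, g(x2, d)).
Decompose g/2: x2 = wrap(false),  unit = unit.
Bind x2 := wrap(false); no other remaining equation mentions x2. Substituting into the earlier bindings gives q := g(false, g(wrap(false), d)), y2 := g(wrap(false), d).
Delete trivial equation unit = unit.
MGU = { q -> g(false, g(wrap(false), d)), y2 -> g(wrap(false), d), x2 -> wrap(false) }, so q -> g(false, g(wrap(false), d)).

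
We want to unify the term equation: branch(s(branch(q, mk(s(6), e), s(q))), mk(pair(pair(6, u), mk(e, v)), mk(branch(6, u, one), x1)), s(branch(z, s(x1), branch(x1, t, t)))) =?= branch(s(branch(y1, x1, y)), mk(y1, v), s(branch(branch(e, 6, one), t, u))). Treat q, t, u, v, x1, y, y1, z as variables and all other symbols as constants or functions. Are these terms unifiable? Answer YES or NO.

Decompose branch/3: s(branch(q, mk(s(6), e), s(q))) =?= s(branch(y1, x1, y)),  mk(pair(pair(6, u), mk(e, v)), mk(branch(6, u, one), x1)) =?= mk(y1, v),  s(branch(z, s(x1), branch(x1, t, t))) =?= s(branch(branch(e, 6, one), t, u)).
Decompose s/1: branch(q, mk(s(6), e), s(q)) =?= branch(y1, x1, y).
Decompose branch/3: q =?= y1,  mk(s(6), e) =?= x1,  s(q) =?= y.
Bind q := y1; substituting into the one remaining equation that mentions q gives: s(y1) =?= y.
Bind x1 := mk(s(6), e); substituting into the 2 remaining equations that mention x1 gives: mk(pair(pair(6, u), mk(e, v)), mk(branch(6, u, one), mk(s(6), e))) =?= mk(y1, v),  s(branch(z, s(mk(s(6), e)), branch(mk(s(6), e), t, t))) =?= s(branch(branch(e, 6, one), t, u)).
Bind y := s(y1); no other remaining equation mentions y.
Decompose mk/2: pair(pair(6, u), mk(e, v)) =?= y1,  mk(branch(6, u, one), mk(s(6), e)) =?= v.
Bind y1 := pair(pair(6, u), mk(e, v)); no other remaining equation mentions y1. Substituting into the earlier bindings gives q := pair(pair(6, u), mk(e, v)), y := s(pair(pair(6, u), mk(e, v))).
Bind v := mk(branch(6, u, one), mk(s(6), e)); no other remaining equation mentions v. Substituting into the earlier bindings gives q := pair(pair(6, u), mk(e, mk(branch(6, u, one), mk(s(6), e)))), y := s(pair(pair(6, u), mk(e, mk(branch(6, u, one), mk(s(6), e))))), y1 := pair(pair(6, u), mk(e, mk(branch(6, u, one), mk(s(6), e)))).
Decompose s/1: branch(z, s(mk(s(6), e)), branch(mk(s(6), e), t, t)) =?= branch(branch(e, 6, one), t, u).
Decompose branch/3: z =?= branch(e, 6, one),  s(mk(s(6), e)) =?= t,  branch(mk(s(6), e), t, t) =?= u.
Bind z := branch(e, 6, one); no other remaining equation mentions z.
Bind t := s(mk(s(6), e)); substituting into the remaining equation gives: branch(mk(s(6), e), s(mk(s(6), e)), s(mk(s(6), e))) =?= u.
Bind u := branch(mk(s(6), e), s(mk(s(6), e)), s(mk(s(6), e))). Substituting into the earlier bindings gives q := pair(pair(6, branch(mk(s(6), e), s(mk(s(6), e)), s(mk(s(6), e)))), mk(e, mk(branch(6, branch(mk(s(6), e), s(mk(s(6), e)), s(mk(s(6), e))), one), mk(s(6), e)))), y := s(pair(pair(6, branch(mk(s(6), e), s(mk(s(6), e)), s(mk(s(6), e)))), mk(e, mk(branch(6, branch(mk(s(6), e), s(mk(s(6), e)), s(mk(s(6), e))), one), mk(s(6), e))))), y1 := pair(pair(6, branch(mk(s(6), e), s(mk(s(6), e)), s(mk(s(6), e)))), mk(e, mk(branch(6, branch(mk(s(6), e), s(mk(s(6), e)), s(mk(s(6), e))), one), mk(s(6), e)))), v := mk(branch(6, branch(mk(s(6), e), s(mk(s(6), e)), s(mk(s(6), e))), one), mk(s(6), e)).
No equations remain and no clash or occurs-check failure arose, so a unifier exists.

YES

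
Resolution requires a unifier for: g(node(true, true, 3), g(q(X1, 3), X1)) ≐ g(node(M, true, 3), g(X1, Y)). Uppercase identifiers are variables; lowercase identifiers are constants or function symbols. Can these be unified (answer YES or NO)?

Decompose g/2: node(true, true, 3) ≐ node(M, true, 3),  g(q(X1, 3), X1) ≐ g(X1, Y).
Decompose node/3: true ≐ M,  true ≐ true,  3 ≐ 3.
Bind M := true; no other remaining equation mentions M.
Delete trivial equation true ≐ true.
Delete trivial equation 3 ≐ 3.
Decompose g/2: q(X1, 3) ≐ X1,  X1 ≐ Y.
Occurs check fails: X1 occurs in q(X1, 3); the equation X1 ≐ q(X1, 3) has no finite solution.

NO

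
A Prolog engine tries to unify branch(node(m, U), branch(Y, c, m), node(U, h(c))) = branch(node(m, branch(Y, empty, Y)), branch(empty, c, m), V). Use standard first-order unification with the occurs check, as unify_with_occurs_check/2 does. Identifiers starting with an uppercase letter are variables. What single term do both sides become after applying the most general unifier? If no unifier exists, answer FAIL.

branch(node(m, branch(empty, empty, empty)), branch(empty, c, m), node(branch(empty, empty, empty), h(c)))

Decompose branch/3: node(m, U) = node(m, branch(Y, empty, Y)),  branch(Y, c, m) = branch(empty, c, m),  node(U, h(c)) = V.
Decompose node/2: m = m,  U = branch(Y, empty, Y).
Delete trivial equation m = m.
Bind U := branch(Y, empty, Y); substituting into the one remaining equation that mentions U gives: node(branch(Y, empty, Y), h(c)) = V.
Decompose branch/3: Y = empty,  c = c,  m = m.
Bind Y := empty; substituting into the one remaining equation that mentions Y gives: node(branch(empty, empty, empty), h(c)) = V. Substituting into the earlier binding gives U := branch(empty, empty, empty).
Delete trivial equation c = c.
Delete trivial equation m = m.
Bind V := node(branch(empty, empty, empty), h(c)).
Applying the MGU to either side gives branch(node(m, branch(empty, empty, empty)), branch(empty, c, m), node(branch(empty, empty, empty), h(c))).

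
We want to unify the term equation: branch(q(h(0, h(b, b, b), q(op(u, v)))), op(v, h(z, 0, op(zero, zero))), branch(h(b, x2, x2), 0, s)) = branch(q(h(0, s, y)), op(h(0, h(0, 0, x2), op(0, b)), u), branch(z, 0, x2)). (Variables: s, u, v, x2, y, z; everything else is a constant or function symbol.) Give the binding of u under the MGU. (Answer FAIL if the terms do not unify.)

Decompose branch/3: q(h(0, h(b, b, b), q(op(u, v)))) = q(h(0, s, y)),  op(v, h(z, 0, op(zero, zero))) = op(h(0, h(0, 0, x2), op(0, b)), u),  branch(h(b, x2, x2), 0, s) = branch(z, 0, x2).
Decompose q/1: h(0, h(b, b, b), q(op(u, v))) = h(0, s, y).
Decompose h/3: 0 = 0,  h(b, b, b) = s,  q(op(u, v)) = y.
Delete trivial equation 0 = 0.
Bind s := h(b, b, b); substituting into the one remaining equation that mentions s gives: branch(h(b, x2, x2), 0, h(b, b, b)) = branch(z, 0, x2).
Bind y := q(op(u, v)); no other remaining equation mentions y.
Decompose op/2: v = h(0, h(0, 0, x2), op(0, b)),  h(z, 0, op(zero, zero)) = u.
Bind v := h(0, h(0, 0, x2), op(0, b)); no other remaining equation mentions v. Substituting into the earlier binding gives y := q(op(u, h(0, h(0, 0, x2), op(0, b)))).
Bind u := h(z, 0, op(zero, zero)); no other remaining equation mentions u. Substituting into the earlier binding gives y := q(op(h(z, 0, op(zero, zero)), h(0, h(0, 0, x2), op(0, b)))).
Decompose branch/3: h(b, x2, x2) = z,  0 = 0,  h(b, b, b) = x2.
Bind z := h(b, x2, x2); no other remaining equation mentions z. Substituting into the earlier bindings gives y := q(op(h(h(b, x2, x2), 0, op(zero, zero)), h(0, h(0, 0, x2), op(0, b)))), u := h(h(b, x2, x2), 0, op(zero, zero)).
Delete trivial equation 0 = 0.
Bind x2 := h(b, b, b). Substituting into the earlier bindings gives y := q(op(h(h(b, h(b, b, b), h(b, b, b)), 0, op(zero, zero)), h(0, h(0, 0, h(b, b, b)), op(0, b)))), v := h(0, h(0, 0, h(b, b, b)), op(0, b)), u := h(h(b, h(b, b, b), h(b, b, b)), 0, op(zero, zero)), z := h(b, h(b, b, b), h(b, b, b)).
MGU = { s := h(b, b, b), y := q(op(h(h(b, h(b, b, b), h(b, b, b)), 0, op(zero, zero)), h(0, h(0, 0, h(b, b, b)), op(0, b)))), v := h(0, h(0, 0, h(b, b, b)), op(0, b)), u := h(h(b, h(b, b, b), h(b, b, b)), 0, op(zero, zero)), z := h(b, h(b, b, b), h(b, b, b)), x2 := h(b, b, b) }, so u := h(h(b, h(b, b, b), h(b, b, b)), 0, op(zero, zero)).

h(h(b, h(b, b, b), h(b, b, b)), 0, op(zero, zero))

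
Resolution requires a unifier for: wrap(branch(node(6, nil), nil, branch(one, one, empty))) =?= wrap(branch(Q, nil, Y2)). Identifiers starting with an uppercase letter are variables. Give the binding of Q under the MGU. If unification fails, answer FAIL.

node(6, nil)

Decompose wrap/1: branch(node(6, nil), nil, branch(one, one, empty)) =?= branch(Q, nil, Y2).
Decompose branch/3: node(6, nil) =?= Q,  nil =?= nil,  branch(one, one, empty) =?= Y2.
Bind Q := node(6, nil); no other remaining equation mentions Q.
Delete trivial equation nil =?= nil.
Bind Y2 := branch(one, one, empty).
MGU = { Q ↦ node(6, nil), Y2 ↦ branch(one, one, empty) }, so Q ↦ node(6, nil).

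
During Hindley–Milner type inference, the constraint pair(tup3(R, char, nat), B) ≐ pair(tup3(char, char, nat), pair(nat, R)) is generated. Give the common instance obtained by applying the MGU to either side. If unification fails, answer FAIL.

pair(tup3(char, char, nat), pair(nat, char))

Decompose pair/2: tup3(R, char, nat) ≐ tup3(char, char, nat),  B ≐ pair(nat, R).
Decompose tup3/3: R ≐ char,  char ≐ char,  nat ≐ nat.
Bind R := char; substituting into the one remaining equation that mentions R gives: B ≐ pair(nat, char).
Delete trivial equation char ≐ char.
Delete trivial equation nat ≐ nat.
Bind B := pair(nat, char).
Applying the MGU to either side gives pair(tup3(char, char, nat), pair(nat, char)).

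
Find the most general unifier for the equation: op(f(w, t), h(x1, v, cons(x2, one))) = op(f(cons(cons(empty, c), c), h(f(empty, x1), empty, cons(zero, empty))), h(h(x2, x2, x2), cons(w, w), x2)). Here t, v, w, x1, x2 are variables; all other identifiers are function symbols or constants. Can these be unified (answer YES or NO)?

NO

Decompose op/2: f(w, t) = f(cons(cons(empty, c), c), h(f(empty, x1), empty, cons(zero, empty))),  h(x1, v, cons(x2, one)) = h(h(x2, x2, x2), cons(w, w), x2).
Decompose f/2: w = cons(cons(empty, c), c),  t = h(f(empty, x1), empty, cons(zero, empty)).
Bind w := cons(cons(empty, c), c); substituting into the one remaining equation that mentions w gives: h(x1, v, cons(x2, one)) = h(h(x2, x2, x2), cons(cons(cons(empty, c), c), cons(cons(empty, c), c)), x2).
Bind t := h(f(empty, x1), empty, cons(zero, empty)); no other remaining equation mentions t.
Decompose h/3: x1 = h(x2, x2, x2),  v = cons(cons(cons(empty, c), c), cons(cons(empty, c), c)),  cons(x2, one) = x2.
Bind x1 := h(x2, x2, x2); no other remaining equation mentions x1. Substituting into the earlier binding gives t := h(f(empty, h(x2, x2, x2)), empty, cons(zero, empty)).
Bind v := cons(cons(cons(empty, c), c), cons(cons(empty, c), c)); no other remaining equation mentions v.
Occurs check fails: x2 occurs in cons(x2, one); the equation x2 = cons(x2, one) has no finite solution.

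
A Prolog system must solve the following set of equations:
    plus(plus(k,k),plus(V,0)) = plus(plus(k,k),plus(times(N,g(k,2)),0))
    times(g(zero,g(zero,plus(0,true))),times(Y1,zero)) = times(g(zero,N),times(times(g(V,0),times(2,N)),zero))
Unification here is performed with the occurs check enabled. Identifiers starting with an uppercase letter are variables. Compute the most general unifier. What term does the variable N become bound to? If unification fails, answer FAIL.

g(zero,plus(0,true))

Decompose plus/2: plus(k,k) = plus(k,k),  plus(V,0) = plus(times(N,g(k,2)),0).
Delete trivial equation plus(k,k) = plus(k,k).
Decompose plus/2: V = times(N,g(k,2)),  0 = 0.
Bind V := times(N,g(k,2)); substituting into the one remaining equation that mentions V gives: times(g(zero,g(zero,plus(0,true))),times(Y1,zero)) = times(g(zero,N),times(times(g(times(N,g(k,2)),0),times(2,N)),zero)).
Delete trivial equation 0 = 0.
Decompose times/2: g(zero,g(zero,plus(0,true))) = g(zero,N),  times(Y1,zero) = times(times(g(times(N,g(k,2)),0),times(2,N)),zero).
Decompose g/2: zero = zero,  g(zero,plus(0,true)) = N.
Delete trivial equation zero = zero.
Bind N := g(zero,plus(0,true)); substituting into the remaining equation gives: times(Y1,zero) = times(times(g(times(g(zero,plus(0,true)),g(k,2)),0),times(2,g(zero,plus(0,true)))),zero). Substituting into the earlier binding gives V := times(g(zero,plus(0,true)),g(k,2)).
Decompose times/2: Y1 = times(g(times(g(zero,plus(0,true)),g(k,2)),0),times(2,g(zero,plus(0,true)))),  zero = zero.
Bind Y1 := times(g(times(g(zero,plus(0,true)),g(k,2)),0),times(2,g(zero,plus(0,true)))); no other remaining equation mentions Y1.
Delete trivial equation zero = zero.
MGU = { V ↦ times(g(zero,plus(0,true)),g(k,2)), N ↦ g(zero,plus(0,true)), Y1 ↦ times(g(times(g(zero,plus(0,true)),g(k,2)),0),times(2,g(zero,plus(0,true)))) }, so N ↦ g(zero,plus(0,true)).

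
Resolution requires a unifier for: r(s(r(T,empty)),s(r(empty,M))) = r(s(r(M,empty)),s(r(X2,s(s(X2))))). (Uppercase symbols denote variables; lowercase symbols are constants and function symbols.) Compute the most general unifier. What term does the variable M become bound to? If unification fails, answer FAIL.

Decompose r/2: s(r(T,empty)) = s(r(M,empty)),  s(r(empty,M)) = s(r(X2,s(s(X2)))).
Decompose s/1: r(T,empty) = r(M,empty).
Decompose r/2: T = M,  empty = empty.
Bind T := M; no other remaining equation mentions T.
Delete trivial equation empty = empty.
Decompose s/1: r(empty,M) = r(X2,s(s(X2))).
Decompose r/2: empty = X2,  M = s(s(X2)).
Bind X2 := empty; substituting into the remaining equation gives: M = s(s(empty)).
Bind M := s(s(empty)). Substituting into the earlier binding gives T := s(s(empty)).
MGU = { T := s(s(empty)), X2 := empty, M := s(s(empty)) }, so M := s(s(empty)).

s(s(empty))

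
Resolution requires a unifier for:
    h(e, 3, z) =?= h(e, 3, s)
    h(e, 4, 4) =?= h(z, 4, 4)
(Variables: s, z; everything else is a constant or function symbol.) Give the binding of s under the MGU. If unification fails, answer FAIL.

Decompose h/3: e =?= e,  3 =?= 3,  z =?= s.
Delete trivial equation e =?= e.
Delete trivial equation 3 =?= 3.
Bind z := s; substituting into the remaining equation gives: h(e, 4, 4) =?= h(s, 4, 4).
Decompose h/3: e =?= s,  4 =?= 4,  4 =?= 4.
Bind s := e; no other remaining equation mentions s. Substituting into the earlier binding gives z := e.
Delete trivial equation 4 =?= 4.
Delete trivial equation 4 =?= 4.
MGU = { z ↦ e, s ↦ e }, so s ↦ e.

e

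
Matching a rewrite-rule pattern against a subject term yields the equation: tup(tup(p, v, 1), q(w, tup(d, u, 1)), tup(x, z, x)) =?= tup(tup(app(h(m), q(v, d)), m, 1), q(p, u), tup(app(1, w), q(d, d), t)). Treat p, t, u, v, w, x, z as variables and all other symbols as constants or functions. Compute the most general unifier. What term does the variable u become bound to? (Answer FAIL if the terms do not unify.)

FAIL

Decompose tup/3: tup(p, v, 1) =?= tup(app(h(m), q(v, d)), m, 1),  q(w, tup(d, u, 1)) =?= q(p, u),  tup(x, z, x) =?= tup(app(1, w), q(d, d), t).
Decompose tup/3: p =?= app(h(m), q(v, d)),  v =?= m,  1 =?= 1.
Bind p := app(h(m), q(v, d)); substituting into the one remaining equation that mentions p gives: q(w, tup(d, u, 1)) =?= q(app(h(m), q(v, d)), u).
Bind v := m; substituting into the one remaining equation that mentions v gives: q(w, tup(d, u, 1)) =?= q(app(h(m), q(m, d)), u). Substituting into the earlier binding gives p := app(h(m), q(m, d)).
Delete trivial equation 1 =?= 1.
Decompose q/2: w =?= app(h(m), q(m, d)),  tup(d, u, 1) =?= u.
Bind w := app(h(m), q(m, d)); substituting into the one remaining equation that mentions w gives: tup(x, z, x) =?= tup(app(1, app(h(m), q(m, d))), q(d, d), t).
Occurs check fails: u occurs in tup(d, u, 1); the equation u =?= tup(d, u, 1) has no finite solution.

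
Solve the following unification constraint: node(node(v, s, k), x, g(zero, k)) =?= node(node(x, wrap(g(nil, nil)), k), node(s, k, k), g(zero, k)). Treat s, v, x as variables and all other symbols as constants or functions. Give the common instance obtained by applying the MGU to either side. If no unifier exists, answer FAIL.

node(node(node(wrap(g(nil, nil)), k, k), wrap(g(nil, nil)), k), node(wrap(g(nil, nil)), k, k), g(zero, k))

Decompose node/3: node(v, s, k) =?= node(x, wrap(g(nil, nil)), k),  x =?= node(s, k, k),  g(zero, k) =?= g(zero, k).
Decompose node/3: v =?= x,  s =?= wrap(g(nil, nil)),  k =?= k.
Bind v := x; no other remaining equation mentions v.
Bind s := wrap(g(nil, nil)); substituting into the one remaining equation that mentions s gives: x =?= node(wrap(g(nil, nil)), k, k).
Delete trivial equation k =?= k.
Bind x := node(wrap(g(nil, nil)), k, k); no other remaining equation mentions x. Substituting into the earlier binding gives v := node(wrap(g(nil, nil)), k, k).
Delete trivial equation g(zero, k) =?= g(zero, k).
Applying the MGU to either side gives node(node(node(wrap(g(nil, nil)), k, k), wrap(g(nil, nil)), k), node(wrap(g(nil, nil)), k, k), g(zero, k)).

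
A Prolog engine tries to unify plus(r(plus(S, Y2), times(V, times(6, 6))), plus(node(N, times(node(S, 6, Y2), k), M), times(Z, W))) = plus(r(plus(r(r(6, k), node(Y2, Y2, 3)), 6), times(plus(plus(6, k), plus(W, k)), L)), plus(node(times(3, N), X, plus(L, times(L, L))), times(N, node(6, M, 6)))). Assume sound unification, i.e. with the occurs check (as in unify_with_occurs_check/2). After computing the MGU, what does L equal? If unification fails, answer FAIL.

FAIL

Decompose plus/2: r(plus(S, Y2), times(V, times(6, 6))) = r(plus(r(r(6, k), node(Y2, Y2, 3)), 6), times(plus(plus(6, k), plus(W, k)), L)),  plus(node(N, times(node(S, 6, Y2), k), M), times(Z, W)) = plus(node(times(3, N), X, plus(L, times(L, L))), times(N, node(6, M, 6))).
Decompose r/2: plus(S, Y2) = plus(r(r(6, k), node(Y2, Y2, 3)), 6),  times(V, times(6, 6)) = times(plus(plus(6, k), plus(W, k)), L).
Decompose plus/2: S = r(r(6, k), node(Y2, Y2, 3)),  Y2 = 6.
Bind S := r(r(6, k), node(Y2, Y2, 3)); substituting into the one remaining equation that mentions S gives: plus(node(N, times(node(r(r(6, k), node(Y2, Y2, 3)), 6, Y2), k), M), times(Z, W)) = plus(node(times(3, N), X, plus(L, times(L, L))), times(N, node(6, M, 6))).
Bind Y2 := 6; substituting into the one remaining equation that mentions Y2 gives: plus(node(N, times(node(r(r(6, k), node(6, 6, 3)), 6, 6), k), M), times(Z, W)) = plus(node(times(3, N), X, plus(L, times(L, L))), times(N, node(6, M, 6))). Substituting into the earlier binding gives S := r(r(6, k), node(6, 6, 3)).
Decompose times/2: V = plus(plus(6, k), plus(W, k)),  times(6, 6) = L.
Bind V := plus(plus(6, k), plus(W, k)); no other remaining equation mentions V.
Bind L := times(6, 6); substituting into the remaining equation gives: plus(node(N, times(node(r(r(6, k), node(6, 6, 3)), 6, 6), k), M), times(Z, W)) = plus(node(times(3, N), X, plus(times(6, 6), times(times(6, 6), times(6, 6)))), times(N, node(6, M, 6))).
Decompose plus/2: node(N, times(node(r(r(6, k), node(6, 6, 3)), 6, 6), k), M) = node(times(3, N), X, plus(times(6, 6), times(times(6, 6), times(6, 6)))),  times(Z, W) = times(N, node(6, M, 6)).
Decompose node/3: N = times(3, N),  times(node(r(r(6, k), node(6, 6, 3)), 6, 6), k) = X,  M = plus(times(6, 6), times(times(6, 6), times(6, 6))).
Occurs check fails: N occurs in times(3, N); the equation N = times(3, N) has no finite solution.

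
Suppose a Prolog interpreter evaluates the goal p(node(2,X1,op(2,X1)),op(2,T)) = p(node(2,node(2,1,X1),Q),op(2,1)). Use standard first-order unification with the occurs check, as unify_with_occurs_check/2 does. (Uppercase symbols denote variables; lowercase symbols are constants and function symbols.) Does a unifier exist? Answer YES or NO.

Decompose p/2: node(2,X1,op(2,X1)) = node(2,node(2,1,X1),Q),  op(2,T) = op(2,1).
Decompose node/3: 2 = 2,  X1 = node(2,1,X1),  op(2,X1) = Q.
Delete trivial equation 2 = 2.
Occurs check fails: X1 occurs in node(2,1,X1); the equation X1 = node(2,1,X1) has no finite solution.

NO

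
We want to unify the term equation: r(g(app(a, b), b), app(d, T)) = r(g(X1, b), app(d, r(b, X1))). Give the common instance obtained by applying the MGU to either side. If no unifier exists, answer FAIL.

r(g(app(a, b), b), app(d, r(b, app(a, b))))

Decompose r/2: g(app(a, b), b) = g(X1, b),  app(d, T) = app(d, r(b, X1)).
Decompose g/2: app(a, b) = X1,  b = b.
Bind X1 := app(a, b); substituting into the one remaining equation that mentions X1 gives: app(d, T) = app(d, r(b, app(a, b))).
Delete trivial equation b = b.
Decompose app/2: d = d,  T = r(b, app(a, b)).
Delete trivial equation d = d.
Bind T := r(b, app(a, b)).
Applying the MGU to either side gives r(g(app(a, b), b), app(d, r(b, app(a, b)))).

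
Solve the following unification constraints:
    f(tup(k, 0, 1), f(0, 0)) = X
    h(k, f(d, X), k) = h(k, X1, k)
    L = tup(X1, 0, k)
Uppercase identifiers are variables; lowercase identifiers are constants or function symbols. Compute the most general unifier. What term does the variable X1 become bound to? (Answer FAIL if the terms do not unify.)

Bind X := f(tup(k, 0, 1), f(0, 0)); substituting into the one remaining equation that mentions X gives: h(k, f(d, f(tup(k, 0, 1), f(0, 0))), k) = h(k, X1, k).
Decompose h/3: k = k,  f(d, f(tup(k, 0, 1), f(0, 0))) = X1,  k = k.
Delete trivial equation k = k.
Bind X1 := f(d, f(tup(k, 0, 1), f(0, 0))); substituting into the one remaining equation that mentions X1 gives: L = tup(f(d, f(tup(k, 0, 1), f(0, 0))), 0, k).
Delete trivial equation k = k.
Bind L := tup(f(d, f(tup(k, 0, 1), f(0, 0))), 0, k).
MGU = { X ↦ f(tup(k, 0, 1), f(0, 0)), X1 ↦ f(d, f(tup(k, 0, 1), f(0, 0))), L ↦ tup(f(d, f(tup(k, 0, 1), f(0, 0))), 0, k) }, so X1 ↦ f(d, f(tup(k, 0, 1), f(0, 0))).

f(d, f(tup(k, 0, 1), f(0, 0)))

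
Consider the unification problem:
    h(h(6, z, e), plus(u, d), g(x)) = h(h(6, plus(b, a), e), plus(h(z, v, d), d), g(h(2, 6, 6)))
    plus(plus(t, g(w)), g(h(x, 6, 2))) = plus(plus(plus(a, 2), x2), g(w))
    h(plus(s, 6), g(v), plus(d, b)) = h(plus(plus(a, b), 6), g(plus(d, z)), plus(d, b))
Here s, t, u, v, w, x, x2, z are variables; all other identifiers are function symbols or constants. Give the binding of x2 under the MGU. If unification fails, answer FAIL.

g(h(h(2, 6, 6), 6, 2))

Decompose h/3: h(6, z, e) = h(6, plus(b, a), e),  plus(u, d) = plus(h(z, v, d), d),  g(x) = g(h(2, 6, 6)).
Decompose h/3: 6 = 6,  z = plus(b, a),  e = e.
Delete trivial equation 6 = 6.
Bind z := plus(b, a); substituting into the 2 remaining equations that mention z gives: plus(u, d) = plus(h(plus(b, a), v, d), d),  h(plus(s, 6), g(v), plus(d, b)) = h(plus(plus(a, b), 6), g(plus(d, plus(b, a))), plus(d, b)).
Delete trivial equation e = e.
Decompose plus/2: u = h(plus(b, a), v, d),  d = d.
Bind u := h(plus(b, a), v, d); no other remaining equation mentions u.
Delete trivial equation d = d.
Decompose g/1: x = h(2, 6, 6).
Bind x := h(2, 6, 6); substituting into the one remaining equation that mentions x gives: plus(plus(t, g(w)), g(h(h(2, 6, 6), 6, 2))) = plus(plus(plus(a, 2), x2), g(w)).
Decompose plus/2: plus(t, g(w)) = plus(plus(a, 2), x2),  g(h(h(2, 6, 6), 6, 2)) = g(w).
Decompose plus/2: t = plus(a, 2),  g(w) = x2.
Bind t := plus(a, 2); no other remaining equation mentions t.
Bind x2 := g(w); no other remaining equation mentions x2.
Decompose g/1: h(h(2, 6, 6), 6, 2) = w.
Bind w := h(h(2, 6, 6), 6, 2); no other remaining equation mentions w. Substituting into the earlier binding gives x2 := g(h(h(2, 6, 6), 6, 2)).
Decompose h/3: plus(s, 6) = plus(plus(a, b), 6),  g(v) = g(plus(d, plus(b, a))),  plus(d, b) = plus(d, b).
Decompose plus/2: s = plus(a, b),  6 = 6.
Bind s := plus(a, b); no other remaining equation mentions s.
Delete trivial equation 6 = 6.
Decompose g/1: v = plus(d, plus(b, a)).
Bind v := plus(d, plus(b, a)); no other remaining equation mentions v. Substituting into the earlier binding gives u := h(plus(b, a), plus(d, plus(b, a)), d).
Delete trivial equation plus(d, b) = plus(d, b).
MGU = { z ↦ plus(b, a), u ↦ h(plus(b, a), plus(d, plus(b, a)), d), x ↦ h(2, 6, 6), t ↦ plus(a, 2), x2 ↦ g(h(h(2, 6, 6), 6, 2)), w ↦ h(h(2, 6, 6), 6, 2), s ↦ plus(a, b), v ↦ plus(d, plus(b, a)) }, so x2 ↦ g(h(h(2, 6, 6), 6, 2)).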